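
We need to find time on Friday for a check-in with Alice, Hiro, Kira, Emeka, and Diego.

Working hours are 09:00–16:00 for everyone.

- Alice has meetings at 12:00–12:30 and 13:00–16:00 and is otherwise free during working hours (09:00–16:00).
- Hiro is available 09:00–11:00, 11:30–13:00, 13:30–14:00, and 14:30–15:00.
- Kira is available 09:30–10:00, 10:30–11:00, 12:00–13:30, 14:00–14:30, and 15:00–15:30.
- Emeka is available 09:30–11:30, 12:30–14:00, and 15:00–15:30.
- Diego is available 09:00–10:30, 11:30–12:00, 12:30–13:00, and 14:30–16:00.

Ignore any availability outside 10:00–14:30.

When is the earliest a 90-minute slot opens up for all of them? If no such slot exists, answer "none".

none

Alice free within 09:00–16:00: 09:00–12:00, 12:30–13:00.
Alice ∩ Hiro: 09:00–11:00, 11:30–12:00, 12:30–13:00.
Alice ∩ Hiro ∩ Kira: 09:30–10:00, 10:30–11:00, 12:30–13:00.
Alice ∩ Hiro ∩ Kira ∩ Emeka: 09:30–10:00, 10:30–11:00, 12:30–13:00.
Alice ∩ Hiro ∩ Kira ∩ Emeka ∩ Diego: 09:30–10:00, 12:30–13:00.
Restricted to 10:00–14:30: 12:30–13:00.
Windows ≥ 90 min: (none).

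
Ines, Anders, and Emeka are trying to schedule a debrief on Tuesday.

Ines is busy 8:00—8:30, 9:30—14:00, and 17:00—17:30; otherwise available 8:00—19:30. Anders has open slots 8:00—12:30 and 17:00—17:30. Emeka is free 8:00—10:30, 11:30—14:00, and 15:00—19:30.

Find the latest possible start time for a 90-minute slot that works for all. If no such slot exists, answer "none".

Ines free within 08:00–19:30: 08:30–09:30, 14:00–17:00, 17:30–19:30.
Ines ∩ Anders: 08:30–09:30.
Ines ∩ Anders ∩ Emeka: 08:30–09:30.
Windows ≥ 90 min: (none).

none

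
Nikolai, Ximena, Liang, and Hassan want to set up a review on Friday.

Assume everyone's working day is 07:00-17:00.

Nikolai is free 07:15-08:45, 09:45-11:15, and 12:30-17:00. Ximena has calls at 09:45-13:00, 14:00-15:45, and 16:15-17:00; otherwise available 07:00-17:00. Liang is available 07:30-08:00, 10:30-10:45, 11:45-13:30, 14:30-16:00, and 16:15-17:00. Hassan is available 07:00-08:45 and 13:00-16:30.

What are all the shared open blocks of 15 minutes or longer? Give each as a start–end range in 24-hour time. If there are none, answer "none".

07:30–08:00, 13:00–13:30, 15:45–16:00

Ximena free within 07:00–17:00: 07:00–09:45, 13:00–14:00, 15:45–16:15.
Nikolai ∩ Ximena: 07:15–08:45, 13:00–14:00, 15:45–16:15.
Nikolai ∩ Ximena ∩ Liang: 07:30–08:00, 13:00–13:30, 15:45–16:00.
Nikolai ∩ Ximena ∩ Liang ∩ Hassan: 07:30–08:00, 13:00–13:30, 15:45–16:00.
Windows ≥ 15 min: 07:30–08:00, 13:00–13:30, 15:45–16:00.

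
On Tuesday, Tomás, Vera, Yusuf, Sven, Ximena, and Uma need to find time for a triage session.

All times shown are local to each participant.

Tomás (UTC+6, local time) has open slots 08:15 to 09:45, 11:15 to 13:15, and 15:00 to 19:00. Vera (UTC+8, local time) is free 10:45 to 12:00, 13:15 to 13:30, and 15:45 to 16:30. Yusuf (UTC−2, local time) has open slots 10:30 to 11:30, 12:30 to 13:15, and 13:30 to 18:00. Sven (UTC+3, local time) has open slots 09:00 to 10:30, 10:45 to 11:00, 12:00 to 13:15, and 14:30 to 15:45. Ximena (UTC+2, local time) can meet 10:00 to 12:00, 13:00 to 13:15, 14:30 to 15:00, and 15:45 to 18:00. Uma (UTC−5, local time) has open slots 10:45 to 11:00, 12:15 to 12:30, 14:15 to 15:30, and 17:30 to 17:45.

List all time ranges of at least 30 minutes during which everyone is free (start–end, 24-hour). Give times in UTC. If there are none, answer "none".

Tomás → UTC: 02:15–03:45, 05:15–07:15, 09:00–13:00.
Vera → UTC: 02:45–04:00, 05:15–05:30, 07:45–08:30.
Yusuf → UTC: 12:30–13:30, 14:30–15:15, 15:30–20:00.
Sven → UTC: 06:00–07:30, 07:45–08:00, 09:00–10:15, 11:30–12:45.
Ximena → UTC: 08:00–10:00, 11:00–11:15, 12:30–13:00, 13:45–16:00.
Uma → UTC: 15:45–16:00, 17:15–17:30, 19:15–20:30, 22:30–22:45.
Tomás ∩ Vera: 02:45–03:45, 05:15–05:30.
Tomás ∩ Vera ∩ Yusuf: (none).
Tomás ∩ Vera ∩ Yusuf ∩ Sven: (none).
Tomás ∩ Vera ∩ Yusuf ∩ Sven ∩ Ximena: (none).
Tomás ∩ Vera ∩ Yusuf ∩ Sven ∩ Ximena ∩ Uma: (none).
Windows ≥ 30 min: (none).

none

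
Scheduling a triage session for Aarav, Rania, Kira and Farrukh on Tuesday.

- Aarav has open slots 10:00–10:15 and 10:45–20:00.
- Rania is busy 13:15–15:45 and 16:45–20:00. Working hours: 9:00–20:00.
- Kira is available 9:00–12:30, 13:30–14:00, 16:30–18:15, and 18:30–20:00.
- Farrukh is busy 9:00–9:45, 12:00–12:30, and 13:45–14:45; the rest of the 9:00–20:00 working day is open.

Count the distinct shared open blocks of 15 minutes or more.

3

Rania free within 09:00–20:00: 09:00–13:15, 15:45–16:45.
Farrukh free within 09:00–20:00: 09:45–12:00, 12:30–13:45, 14:45–20:00.
Aarav ∩ Rania: 10:00–10:15, 10:45–13:15, 15:45–16:45.
Aarav ∩ Rania ∩ Kira: 10:00–10:15, 10:45–12:30, 16:30–16:45.
Aarav ∩ Rania ∩ Kira ∩ Farrukh: 10:00–10:15, 10:45–12:00, 16:30–16:45.
Windows ≥ 15 min: 10:00–10:15, 10:45–12:00, 16:30–16:45.
That's 3 windows.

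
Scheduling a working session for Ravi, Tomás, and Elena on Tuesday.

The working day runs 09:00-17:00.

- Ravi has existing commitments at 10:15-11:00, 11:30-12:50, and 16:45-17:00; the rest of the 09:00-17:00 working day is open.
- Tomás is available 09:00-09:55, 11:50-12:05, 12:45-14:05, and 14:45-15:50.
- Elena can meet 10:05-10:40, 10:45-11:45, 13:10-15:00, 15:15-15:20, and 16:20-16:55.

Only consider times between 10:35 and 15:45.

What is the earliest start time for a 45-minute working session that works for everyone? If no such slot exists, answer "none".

13:10

Ravi free within 09:00–17:00: 09:00–10:15, 11:00–11:30, 12:50–16:45.
Ravi ∩ Tomás: 09:00–09:55, 12:50–14:05, 14:45–15:50.
Ravi ∩ Tomás ∩ Elena: 13:10–14:05, 14:45–15:00, 15:15–15:20.
Restricted to 10:35–15:45: 13:10–14:05, 14:45–15:00, 15:15–15:20.
Windows ≥ 45 min: 13:10–14:05.
Earliest such window starts at 13:10.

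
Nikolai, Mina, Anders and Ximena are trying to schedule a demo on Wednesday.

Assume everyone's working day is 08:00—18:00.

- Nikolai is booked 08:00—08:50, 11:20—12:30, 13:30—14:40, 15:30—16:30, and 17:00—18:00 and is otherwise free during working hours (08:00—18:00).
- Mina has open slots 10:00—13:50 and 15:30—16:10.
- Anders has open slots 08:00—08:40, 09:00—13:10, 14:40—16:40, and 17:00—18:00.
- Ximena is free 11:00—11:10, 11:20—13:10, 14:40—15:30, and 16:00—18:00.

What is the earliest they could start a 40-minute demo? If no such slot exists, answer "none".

Nikolai free within 08:00–18:00: 08:50–11:20, 12:30–13:30, 14:40–15:30, 16:30–17:00.
Nikolai ∩ Mina: 10:00–11:20, 12:30–13:30.
Nikolai ∩ Mina ∩ Anders: 10:00–11:20, 12:30–13:10.
Nikolai ∩ Mina ∩ Anders ∩ Ximena: 11:00–11:10, 12:30–13:10.
Windows ≥ 40 min: 12:30–13:10.
Earliest such window starts at 12:30.

12:30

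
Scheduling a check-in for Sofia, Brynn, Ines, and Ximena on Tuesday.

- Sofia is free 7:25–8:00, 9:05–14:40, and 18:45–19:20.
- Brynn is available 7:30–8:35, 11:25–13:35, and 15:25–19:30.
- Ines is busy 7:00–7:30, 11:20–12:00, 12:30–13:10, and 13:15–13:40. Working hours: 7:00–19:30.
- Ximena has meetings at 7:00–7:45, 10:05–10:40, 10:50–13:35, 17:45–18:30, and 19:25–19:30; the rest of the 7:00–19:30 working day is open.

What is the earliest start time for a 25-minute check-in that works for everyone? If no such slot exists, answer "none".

18:45

Ines free within 07:00–19:30: 07:30–11:20, 12:00–12:30, 13:10–13:15, 13:40–19:30.
Ximena free within 07:00–19:30: 07:45–10:05, 10:40–10:50, 13:35–17:45, 18:30–19:25.
Sofia ∩ Brynn: 07:30–08:00, 11:25–13:35, 18:45–19:20.
Sofia ∩ Brynn ∩ Ines: 07:30–08:00, 12:00–12:30, 13:10–13:15, 18:45–19:20.
Sofia ∩ Brynn ∩ Ines ∩ Ximena: 07:45–08:00, 18:45–19:20.
Windows ≥ 25 min: 18:45–19:20.
Earliest such window starts at 18:45.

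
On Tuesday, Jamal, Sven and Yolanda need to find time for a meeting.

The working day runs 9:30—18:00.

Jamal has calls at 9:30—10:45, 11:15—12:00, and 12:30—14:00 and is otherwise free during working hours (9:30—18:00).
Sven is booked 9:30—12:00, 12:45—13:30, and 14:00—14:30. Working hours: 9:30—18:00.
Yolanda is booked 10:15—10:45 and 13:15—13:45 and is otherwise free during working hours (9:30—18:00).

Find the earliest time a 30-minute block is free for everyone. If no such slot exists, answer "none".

Jamal free within 09:30–18:00: 10:45–11:15, 12:00–12:30, 14:00–18:00.
Sven free within 09:30–18:00: 12:00–12:45, 13:30–14:00, 14:30–18:00.
Yolanda free within 09:30–18:00: 09:30–10:15, 10:45–13:15, 13:45–18:00.
Jamal ∩ Sven: 12:00–12:30, 14:30–18:00.
Jamal ∩ Sven ∩ Yolanda: 12:00–12:30, 14:30–18:00.
Windows ≥ 30 min: 12:00–12:30, 14:30–18:00.
Earliest such window starts at 12:00.

12:00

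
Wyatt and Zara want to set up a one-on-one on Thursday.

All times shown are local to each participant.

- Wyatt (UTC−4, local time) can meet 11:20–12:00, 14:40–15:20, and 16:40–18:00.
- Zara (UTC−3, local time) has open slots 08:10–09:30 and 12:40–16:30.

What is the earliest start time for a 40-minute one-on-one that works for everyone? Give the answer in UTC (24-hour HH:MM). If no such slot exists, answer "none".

Wyatt → UTC: 15:20–16:00, 18:40–19:20, 20:40–22:00.
Zara → UTC: 11:10–12:30, 15:40–19:30.
Wyatt ∩ Zara: 15:40–16:00, 18:40–19:20.
Windows ≥ 40 min: 18:40–19:20.
Earliest such window starts at 18:40.

18:40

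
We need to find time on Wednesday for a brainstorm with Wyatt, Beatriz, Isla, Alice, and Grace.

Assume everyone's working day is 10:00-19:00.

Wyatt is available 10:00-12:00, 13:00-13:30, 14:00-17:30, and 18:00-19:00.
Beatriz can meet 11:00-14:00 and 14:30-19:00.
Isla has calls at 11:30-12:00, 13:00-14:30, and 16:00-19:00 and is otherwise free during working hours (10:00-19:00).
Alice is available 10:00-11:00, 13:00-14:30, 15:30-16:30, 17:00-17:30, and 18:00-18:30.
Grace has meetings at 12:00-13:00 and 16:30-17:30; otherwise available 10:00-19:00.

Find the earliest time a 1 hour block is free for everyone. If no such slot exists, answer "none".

Isla free within 10:00–19:00: 10:00–11:30, 12:00–13:00, 14:30–16:00.
Grace free within 10:00–19:00: 10:00–12:00, 13:00–16:30, 17:30–19:00.
Wyatt ∩ Beatriz: 11:00–12:00, 13:00–13:30, 14:30–17:30, 18:00–19:00.
Wyatt ∩ Beatriz ∩ Isla: 11:00–11:30, 14:30–16:00.
Wyatt ∩ Beatriz ∩ Isla ∩ Alice: 15:30–16:00.
Wyatt ∩ Beatriz ∩ Isla ∩ Alice ∩ Grace: 15:30–16:00.
Windows ≥ 60 min: (none).

none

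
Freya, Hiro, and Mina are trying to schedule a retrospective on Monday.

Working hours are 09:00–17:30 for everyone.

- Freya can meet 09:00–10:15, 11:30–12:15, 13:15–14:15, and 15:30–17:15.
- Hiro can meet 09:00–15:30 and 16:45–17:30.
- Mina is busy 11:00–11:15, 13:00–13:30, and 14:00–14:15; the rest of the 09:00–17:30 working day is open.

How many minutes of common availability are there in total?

Mina free within 09:00–17:30: 09:00–11:00, 11:15–13:00, 13:30–14:00, 14:15–17:30.
Freya ∩ Hiro: 09:00–10:15, 11:30–12:15, 13:15–14:15, 16:45–17:15.
Freya ∩ Hiro ∩ Mina: 09:00–10:15, 11:30–12:15, 13:30–14:00, 16:45–17:15.
Total common minutes: 75 + 45 + 30 + 30 = 180.

180 minutes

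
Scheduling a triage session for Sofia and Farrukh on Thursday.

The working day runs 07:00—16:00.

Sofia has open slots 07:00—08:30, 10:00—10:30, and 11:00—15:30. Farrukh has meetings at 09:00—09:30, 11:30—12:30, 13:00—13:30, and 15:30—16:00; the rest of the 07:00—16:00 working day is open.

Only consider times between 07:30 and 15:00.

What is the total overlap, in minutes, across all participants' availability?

240 minutes

Farrukh free within 07:00–16:00: 07:00–09:00, 09:30–11:30, 12:30–13:00, 13:30–15:30.
Sofia ∩ Farrukh: 07:00–08:30, 10:00–10:30, 11:00–11:30, 12:30–13:00, 13:30–15:30.
Restricted to 07:30–15:00: 07:30–08:30, 10:00–10:30, 11:00–11:30, 12:30–13:00, 13:30–15:00.
Total common minutes: 60 + 30 + 30 + 30 + 90 = 240.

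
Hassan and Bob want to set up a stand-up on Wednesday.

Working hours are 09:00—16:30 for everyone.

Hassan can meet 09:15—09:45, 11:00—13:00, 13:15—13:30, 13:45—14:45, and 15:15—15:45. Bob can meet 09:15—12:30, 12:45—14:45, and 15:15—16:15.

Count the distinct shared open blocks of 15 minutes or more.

6

Hassan ∩ Bob: 09:15–09:45, 11:00–12:30, 12:45–13:00, 13:15–13:30, 13:45–14:45, 15:15–15:45.
Windows ≥ 15 min: 09:15–09:45, 11:00–12:30, 12:45–13:00, 13:15–13:30, 13:45–14:45, 15:15–15:45.
That's 6 windows.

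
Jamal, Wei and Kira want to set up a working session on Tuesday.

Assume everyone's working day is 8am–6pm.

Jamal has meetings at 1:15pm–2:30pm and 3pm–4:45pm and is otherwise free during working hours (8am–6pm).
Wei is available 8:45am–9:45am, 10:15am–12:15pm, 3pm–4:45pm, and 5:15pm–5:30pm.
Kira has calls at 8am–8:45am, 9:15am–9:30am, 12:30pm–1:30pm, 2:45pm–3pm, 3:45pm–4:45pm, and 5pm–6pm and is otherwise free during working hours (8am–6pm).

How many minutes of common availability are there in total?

165 minutes

Jamal free within 08:00–18:00: 08:00–13:15, 14:30–15:00, 16:45–18:00.
Kira free within 08:00–18:00: 08:45–09:15, 09:30–12:30, 13:30–14:45, 15:00–15:45, 16:45–17:00.
Jamal ∩ Wei: 08:45–09:45, 10:15–12:15, 17:15–17:30.
Jamal ∩ Wei ∩ Kira: 08:45–09:15, 09:30–09:45, 10:15–12:15.
Total common minutes: 30 + 15 + 120 = 165.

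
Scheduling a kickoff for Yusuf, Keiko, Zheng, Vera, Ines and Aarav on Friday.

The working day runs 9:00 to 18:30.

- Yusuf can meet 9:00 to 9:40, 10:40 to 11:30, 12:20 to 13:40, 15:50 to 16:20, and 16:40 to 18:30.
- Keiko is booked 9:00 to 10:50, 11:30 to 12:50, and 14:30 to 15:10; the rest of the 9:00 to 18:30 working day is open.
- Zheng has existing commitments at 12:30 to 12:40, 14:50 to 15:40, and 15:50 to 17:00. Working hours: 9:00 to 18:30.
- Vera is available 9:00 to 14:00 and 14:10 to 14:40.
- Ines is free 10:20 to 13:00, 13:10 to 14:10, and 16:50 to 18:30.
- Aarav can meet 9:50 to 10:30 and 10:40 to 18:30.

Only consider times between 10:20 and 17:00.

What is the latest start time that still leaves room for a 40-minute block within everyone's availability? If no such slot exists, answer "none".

10:50

Keiko free within 09:00–18:30: 10:50–11:30, 12:50–14:30, 15:10–18:30.
Zheng free within 09:00–18:30: 09:00–12:30, 12:40–14:50, 15:40–15:50, 17:00–18:30.
Yusuf ∩ Keiko: 10:50–11:30, 12:50–13:40, 15:50–16:20, 16:40–18:30.
Yusuf ∩ Keiko ∩ Zheng: 10:50–11:30, 12:50–13:40, 17:00–18:30.
Yusuf ∩ Keiko ∩ Zheng ∩ Vera: 10:50–11:30, 12:50–13:40.
Yusuf ∩ Keiko ∩ Zheng ∩ Vera ∩ Ines: 10:50–11:30, 12:50–13:00, 13:10–13:40.
Yusuf ∩ Keiko ∩ Zheng ∩ Vera ∩ Ines ∩ Aarav: 10:50–11:30, 12:50–13:00, 13:10–13:40.
Restricted to 10:20–17:00: 10:50–11:30, 12:50–13:00, 13:10–13:40.
Windows ≥ 40 min: 10:50–11:30.
Latest start in the last window 10:50–11:30 is 11:30 − 40 min = 10:50.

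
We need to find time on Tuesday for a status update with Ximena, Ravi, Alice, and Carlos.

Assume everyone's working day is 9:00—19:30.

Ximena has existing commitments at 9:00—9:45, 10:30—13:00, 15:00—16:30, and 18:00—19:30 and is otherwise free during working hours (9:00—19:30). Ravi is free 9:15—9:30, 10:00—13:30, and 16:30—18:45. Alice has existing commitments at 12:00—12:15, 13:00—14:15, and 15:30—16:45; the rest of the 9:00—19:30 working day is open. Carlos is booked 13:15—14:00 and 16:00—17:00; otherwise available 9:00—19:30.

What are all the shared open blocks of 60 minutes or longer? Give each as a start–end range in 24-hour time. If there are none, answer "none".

Ximena free within 09:00–19:30: 09:45–10:30, 13:00–15:00, 16:30–18:00.
Alice free within 09:00–19:30: 09:00–12:00, 12:15–13:00, 14:15–15:30, 16:45–19:30.
Carlos free within 09:00–19:30: 09:00–13:15, 14:00–16:00, 17:00–19:30.
Ximena ∩ Ravi: 10:00–10:30, 13:00–13:30, 16:30–18:00.
Ximena ∩ Ravi ∩ Alice: 10:00–10:30, 16:45–18:00.
Ximena ∩ Ravi ∩ Alice ∩ Carlos: 10:00–10:30, 17:00–18:00.
Windows ≥ 60 min: 17:00–18:00.

17:00–18:00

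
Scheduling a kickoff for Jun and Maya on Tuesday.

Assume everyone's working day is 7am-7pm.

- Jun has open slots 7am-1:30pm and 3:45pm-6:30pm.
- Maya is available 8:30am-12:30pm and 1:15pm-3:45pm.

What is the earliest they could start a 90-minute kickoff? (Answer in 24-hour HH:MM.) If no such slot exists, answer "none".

Jun ∩ Maya: 08:30–12:30, 13:15–13:30.
Windows ≥ 90 min: 08:30–12:30.
Earliest such window starts at 08:30.

08:30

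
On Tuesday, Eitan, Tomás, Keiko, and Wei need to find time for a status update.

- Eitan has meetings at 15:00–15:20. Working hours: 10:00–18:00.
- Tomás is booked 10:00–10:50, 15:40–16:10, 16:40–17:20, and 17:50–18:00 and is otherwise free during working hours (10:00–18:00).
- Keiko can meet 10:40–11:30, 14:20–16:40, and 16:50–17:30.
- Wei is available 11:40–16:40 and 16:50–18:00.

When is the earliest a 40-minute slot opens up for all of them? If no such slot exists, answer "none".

Eitan free within 10:00–18:00: 10:00–15:00, 15:20–18:00.
Tomás free within 10:00–18:00: 10:50–15:40, 16:10–16:40, 17:20–17:50.
Eitan ∩ Tomás: 10:50–15:00, 15:20–15:40, 16:10–16:40, 17:20–17:50.
Eitan ∩ Tomás ∩ Keiko: 10:50–11:30, 14:20–15:00, 15:20–15:40, 16:10–16:40, 17:20–17:30.
Eitan ∩ Tomás ∩ Keiko ∩ Wei: 14:20–15:00, 15:20–15:40, 16:10–16:40, 17:20–17:30.
Windows ≥ 40 min: 14:20–15:00.
Earliest such window starts at 14:20.

14:20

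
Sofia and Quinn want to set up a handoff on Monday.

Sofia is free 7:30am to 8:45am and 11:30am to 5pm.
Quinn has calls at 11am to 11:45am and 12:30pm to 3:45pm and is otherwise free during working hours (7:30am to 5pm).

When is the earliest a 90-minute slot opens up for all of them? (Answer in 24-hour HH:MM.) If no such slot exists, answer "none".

Quinn free within 07:30–17:00: 07:30–11:00, 11:45–12:30, 15:45–17:00.
Sofia ∩ Quinn: 07:30–08:45, 11:45–12:30, 15:45–17:00.
Windows ≥ 90 min: (none).

none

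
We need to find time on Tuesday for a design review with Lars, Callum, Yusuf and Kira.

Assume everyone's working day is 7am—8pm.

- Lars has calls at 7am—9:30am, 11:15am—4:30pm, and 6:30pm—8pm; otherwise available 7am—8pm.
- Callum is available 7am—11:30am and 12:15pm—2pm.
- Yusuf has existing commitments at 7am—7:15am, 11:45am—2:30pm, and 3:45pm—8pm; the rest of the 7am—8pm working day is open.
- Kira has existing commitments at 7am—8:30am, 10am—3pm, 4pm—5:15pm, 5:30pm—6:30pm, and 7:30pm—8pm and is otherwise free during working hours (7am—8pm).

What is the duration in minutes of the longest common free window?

Lars free within 07:00–20:00: 09:30–11:15, 16:30–18:30.
Yusuf free within 07:00–20:00: 07:15–11:45, 14:30–15:45.
Kira free within 07:00–20:00: 08:30–10:00, 15:00–16:00, 17:15–17:30, 18:30–19:30.
Lars ∩ Callum: 09:30–11:15.
Lars ∩ Callum ∩ Yusuf: 09:30–11:15.
Lars ∩ Callum ∩ Yusuf ∩ Kira: 09:30–10:00.
Single common window of 30 minutes.

30 minutes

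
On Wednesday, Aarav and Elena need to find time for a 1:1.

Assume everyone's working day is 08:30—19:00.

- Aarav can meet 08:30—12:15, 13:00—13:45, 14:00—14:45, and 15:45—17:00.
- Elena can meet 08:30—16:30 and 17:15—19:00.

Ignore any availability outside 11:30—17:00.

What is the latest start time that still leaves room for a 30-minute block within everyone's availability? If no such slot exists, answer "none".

16:00

Aarav ∩ Elena: 08:30–12:15, 13:00–13:45, 14:00–14:45, 15:45–16:30.
Restricted to 11:30–17:00: 11:30–12:15, 13:00–13:45, 14:00–14:45, 15:45–16:30.
Windows ≥ 30 min: 11:30–12:15, 13:00–13:45, 14:00–14:45, 15:45–16:30.
Latest start in the last window 15:45–16:30 is 16:30 − 30 min = 16:00.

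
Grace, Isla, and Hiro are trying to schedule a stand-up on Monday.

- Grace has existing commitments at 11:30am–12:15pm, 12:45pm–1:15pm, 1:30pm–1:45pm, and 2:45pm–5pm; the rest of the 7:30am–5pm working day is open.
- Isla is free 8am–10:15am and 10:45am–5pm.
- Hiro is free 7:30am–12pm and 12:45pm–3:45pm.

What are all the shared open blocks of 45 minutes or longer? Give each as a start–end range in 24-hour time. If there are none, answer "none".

08:00–10:15, 10:45–11:30, 13:45–14:45

Grace free within 07:30–17:00: 07:30–11:30, 12:15–12:45, 13:15–13:30, 13:45–14:45.
Grace ∩ Isla: 08:00–10:15, 10:45–11:30, 12:15–12:45, 13:15–13:30, 13:45–14:45.
Grace ∩ Isla ∩ Hiro: 08:00–10:15, 10:45–11:30, 13:15–13:30, 13:45–14:45.
Windows ≥ 45 min: 08:00–10:15, 10:45–11:30, 13:45–14:45.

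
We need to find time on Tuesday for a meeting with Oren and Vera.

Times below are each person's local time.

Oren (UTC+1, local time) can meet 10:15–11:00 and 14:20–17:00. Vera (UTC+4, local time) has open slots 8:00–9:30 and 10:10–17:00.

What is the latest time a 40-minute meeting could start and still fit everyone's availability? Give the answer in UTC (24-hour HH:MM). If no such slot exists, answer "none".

Oren → UTC: 09:15–10:00, 13:20–16:00.
Vera → UTC: 04:00–05:30, 06:10–13:00.
Oren ∩ Vera: 09:15–10:00.
Windows ≥ 40 min: 09:15–10:00.
Latest start in the last window 09:15–10:00 is 10:00 − 40 min = 09:20.

09:20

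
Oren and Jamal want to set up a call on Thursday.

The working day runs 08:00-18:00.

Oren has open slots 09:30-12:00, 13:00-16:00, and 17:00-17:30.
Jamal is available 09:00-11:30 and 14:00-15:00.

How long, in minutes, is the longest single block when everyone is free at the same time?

120 minutes

Oren ∩ Jamal: 09:30–11:30, 14:00–15:00.
Common window lengths: 120, 60 min; longest is 120.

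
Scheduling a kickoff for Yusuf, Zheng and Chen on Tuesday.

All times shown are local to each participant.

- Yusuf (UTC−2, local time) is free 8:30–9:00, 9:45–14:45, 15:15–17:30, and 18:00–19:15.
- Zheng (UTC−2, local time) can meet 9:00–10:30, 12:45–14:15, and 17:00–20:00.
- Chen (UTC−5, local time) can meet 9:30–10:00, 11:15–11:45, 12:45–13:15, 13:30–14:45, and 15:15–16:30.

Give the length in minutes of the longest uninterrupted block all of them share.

60 minutes

Yusuf → UTC: 10:30–11:00, 11:45–16:45, 17:15–19:30, 20:00–21:15.
Zheng → UTC: 11:00–12:30, 14:45–16:15, 19:00–22:00.
Chen → UTC: 14:30–15:00, 16:15–16:45, 17:45–18:15, 18:30–19:45, 20:15–21:30.
Yusuf ∩ Zheng: 11:45–12:30, 14:45–16:15, 19:00–19:30, 20:00–21:15.
Yusuf ∩ Zheng ∩ Chen: 14:45–15:00, 19:00–19:30, 20:15–21:15.
Common window lengths: 15, 30, 60 min; longest is 60.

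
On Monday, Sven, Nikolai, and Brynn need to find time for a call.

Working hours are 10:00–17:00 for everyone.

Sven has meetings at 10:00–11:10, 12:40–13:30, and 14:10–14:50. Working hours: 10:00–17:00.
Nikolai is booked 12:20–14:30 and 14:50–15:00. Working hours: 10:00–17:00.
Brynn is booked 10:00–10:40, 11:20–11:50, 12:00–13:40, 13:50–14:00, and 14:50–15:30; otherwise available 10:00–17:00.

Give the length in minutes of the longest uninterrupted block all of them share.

Sven free within 10:00–17:00: 11:10–12:40, 13:30–14:10, 14:50–17:00.
Nikolai free within 10:00–17:00: 10:00–12:20, 14:30–14:50, 15:00–17:00.
Brynn free within 10:00–17:00: 10:40–11:20, 11:50–12:00, 13:40–13:50, 14:00–14:50, 15:30–17:00.
Sven ∩ Nikolai: 11:10–12:20, 15:00–17:00.
Sven ∩ Nikolai ∩ Brynn: 11:10–11:20, 11:50–12:00, 15:30–17:00.
Common window lengths: 10, 10, 90 min; longest is 90.

90 minutes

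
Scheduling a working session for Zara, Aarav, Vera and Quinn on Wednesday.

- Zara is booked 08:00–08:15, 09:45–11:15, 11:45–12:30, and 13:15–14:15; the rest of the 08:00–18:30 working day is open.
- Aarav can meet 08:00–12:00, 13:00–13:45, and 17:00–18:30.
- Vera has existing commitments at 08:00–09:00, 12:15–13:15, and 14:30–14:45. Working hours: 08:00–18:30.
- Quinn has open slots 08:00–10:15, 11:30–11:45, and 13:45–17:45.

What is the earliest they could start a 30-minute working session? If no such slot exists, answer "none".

09:00

Zara free within 08:00–18:30: 08:15–09:45, 11:15–11:45, 12:30–13:15, 14:15–18:30.
Vera free within 08:00–18:30: 09:00–12:15, 13:15–14:30, 14:45–18:30.
Zara ∩ Aarav: 08:15–09:45, 11:15–11:45, 13:00–13:15, 17:00–18:30.
Zara ∩ Aarav ∩ Vera: 09:00–09:45, 11:15–11:45, 17:00–18:30.
Zara ∩ Aarav ∩ Vera ∩ Quinn: 09:00–09:45, 11:30–11:45, 17:00–17:45.
Windows ≥ 30 min: 09:00–09:45, 17:00–17:45.
Earliest such window starts at 09:00.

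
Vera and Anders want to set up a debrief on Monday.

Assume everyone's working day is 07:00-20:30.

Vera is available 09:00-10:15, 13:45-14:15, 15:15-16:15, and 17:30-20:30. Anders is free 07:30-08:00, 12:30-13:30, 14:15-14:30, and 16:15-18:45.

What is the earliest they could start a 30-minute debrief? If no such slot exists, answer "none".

17:30

Vera ∩ Anders: 17:30–18:45.
Windows ≥ 30 min: 17:30–18:45.
Earliest such window starts at 17:30.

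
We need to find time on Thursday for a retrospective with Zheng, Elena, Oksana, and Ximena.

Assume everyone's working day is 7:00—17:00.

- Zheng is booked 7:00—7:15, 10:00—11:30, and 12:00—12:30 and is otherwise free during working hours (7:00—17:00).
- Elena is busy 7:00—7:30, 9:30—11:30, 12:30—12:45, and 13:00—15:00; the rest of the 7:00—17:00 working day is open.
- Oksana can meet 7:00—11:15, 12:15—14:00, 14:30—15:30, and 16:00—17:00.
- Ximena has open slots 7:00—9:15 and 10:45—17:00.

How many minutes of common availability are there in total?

Zheng free within 07:00–17:00: 07:15–10:00, 11:30–12:00, 12:30–17:00.
Elena free within 07:00–17:00: 07:30–09:30, 11:30–12:30, 12:45–13:00, 15:00–17:00.
Zheng ∩ Elena: 07:30–09:30, 11:30–12:00, 12:45–13:00, 15:00–17:00.
Zheng ∩ Elena ∩ Oksana: 07:30–09:30, 12:45–13:00, 15:00–15:30, 16:00–17:00.
Zheng ∩ Elena ∩ Oksana ∩ Ximena: 07:30–09:15, 12:45–13:00, 15:00–15:30, 16:00–17:00.
Total common minutes: 105 + 15 + 30 + 60 = 210.

210 minutes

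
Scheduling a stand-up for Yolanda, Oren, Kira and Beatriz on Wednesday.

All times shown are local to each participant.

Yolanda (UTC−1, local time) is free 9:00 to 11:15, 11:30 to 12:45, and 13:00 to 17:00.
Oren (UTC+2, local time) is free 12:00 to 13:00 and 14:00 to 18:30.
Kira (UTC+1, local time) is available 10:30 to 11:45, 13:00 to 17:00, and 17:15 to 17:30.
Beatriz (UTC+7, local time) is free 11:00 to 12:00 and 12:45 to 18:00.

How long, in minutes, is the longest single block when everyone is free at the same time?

Yolanda → UTC: 10:00–12:15, 12:30–13:45, 14:00–18:00.
Oren → UTC: 10:00–11:00, 12:00–16:30.
Kira → UTC: 09:30–10:45, 12:00–16:00, 16:15–16:30.
Beatriz → UTC: 04:00–05:00, 05:45–11:00.
Yolanda ∩ Oren: 10:00–11:00, 12:00–12:15, 12:30–13:45, 14:00–16:30.
Yolanda ∩ Oren ∩ Kira: 10:00–10:45, 12:00–12:15, 12:30–13:45, 14:00–16:00, 16:15–16:30.
Yolanda ∩ Oren ∩ Kira ∩ Beatriz: 10:00–10:45.
Single common window of 45 minutes.

45 minutes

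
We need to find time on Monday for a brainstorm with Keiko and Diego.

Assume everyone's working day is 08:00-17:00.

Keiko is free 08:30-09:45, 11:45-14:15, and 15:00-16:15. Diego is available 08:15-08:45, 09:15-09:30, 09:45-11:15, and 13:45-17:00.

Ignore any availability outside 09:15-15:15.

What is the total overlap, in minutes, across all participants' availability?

60 minutes

Keiko ∩ Diego: 08:30–08:45, 09:15–09:30, 13:45–14:15, 15:00–16:15.
Restricted to 09:15–15:15: 09:15–09:30, 13:45–14:15, 15:00–15:15.
Total common minutes: 15 + 30 + 15 = 60.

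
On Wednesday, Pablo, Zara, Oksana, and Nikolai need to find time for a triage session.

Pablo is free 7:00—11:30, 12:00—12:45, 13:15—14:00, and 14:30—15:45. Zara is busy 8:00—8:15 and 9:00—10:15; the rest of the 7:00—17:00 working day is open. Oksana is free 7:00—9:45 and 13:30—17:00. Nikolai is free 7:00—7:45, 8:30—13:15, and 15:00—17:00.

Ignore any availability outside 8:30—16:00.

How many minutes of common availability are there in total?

75 minutes

Zara free within 07:00–17:00: 07:00–08:00, 08:15–09:00, 10:15–17:00.
Pablo ∩ Zara: 07:00–08:00, 08:15–09:00, 10:15–11:30, 12:00–12:45, 13:15–14:00, 14:30–15:45.
Pablo ∩ Zara ∩ Oksana: 07:00–08:00, 08:15–09:00, 13:30–14:00, 14:30–15:45.
Pablo ∩ Zara ∩ Oksana ∩ Nikolai: 07:00–07:45, 08:30–09:00, 15:00–15:45.
Restricted to 08:30–16:00: 08:30–09:00, 15:00–15:45.
Total common minutes: 30 + 45 = 75.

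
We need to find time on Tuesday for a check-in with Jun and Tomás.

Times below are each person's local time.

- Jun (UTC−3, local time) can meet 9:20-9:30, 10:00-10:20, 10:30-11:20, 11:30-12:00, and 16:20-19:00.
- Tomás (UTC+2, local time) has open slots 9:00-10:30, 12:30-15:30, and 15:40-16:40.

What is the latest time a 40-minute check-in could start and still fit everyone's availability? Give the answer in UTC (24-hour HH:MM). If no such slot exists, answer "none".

13:40

Jun → UTC: 12:20–12:30, 13:00–13:20, 13:30–14:20, 14:30–15:00, 19:20–22:00.
Tomás → UTC: 07:00–08:30, 10:30–13:30, 13:40–14:40.
Jun ∩ Tomás: 12:20–12:30, 13:00–13:20, 13:40–14:20, 14:30–14:40.
Windows ≥ 40 min: 13:40–14:20.
Latest start in the last window 13:40–14:20 is 14:20 − 40 min = 13:40.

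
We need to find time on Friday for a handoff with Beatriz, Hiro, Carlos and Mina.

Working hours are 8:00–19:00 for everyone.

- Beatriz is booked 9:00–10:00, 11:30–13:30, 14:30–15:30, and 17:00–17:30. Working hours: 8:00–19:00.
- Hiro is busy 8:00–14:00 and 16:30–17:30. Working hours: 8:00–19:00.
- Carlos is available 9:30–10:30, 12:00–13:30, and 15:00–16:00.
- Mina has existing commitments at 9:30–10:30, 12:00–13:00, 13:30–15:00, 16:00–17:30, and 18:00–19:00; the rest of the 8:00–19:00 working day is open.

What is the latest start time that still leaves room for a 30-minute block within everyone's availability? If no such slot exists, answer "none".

Beatriz free within 08:00–19:00: 08:00–09:00, 10:00–11:30, 13:30–14:30, 15:30–17:00, 17:30–19:00.
Hiro free within 08:00–19:00: 14:00–16:30, 17:30–19:00.
Mina free within 08:00–19:00: 08:00–09:30, 10:30–12:00, 13:00–13:30, 15:00–16:00, 17:30–18:00.
Beatriz ∩ Hiro: 14:00–14:30, 15:30–16:30, 17:30–19:00.
Beatriz ∩ Hiro ∩ Carlos: 15:30–16:00.
Beatriz ∩ Hiro ∩ Carlos ∩ Mina: 15:30–16:00.
Windows ≥ 30 min: 15:30–16:00.
Latest start in the last window 15:30–16:00 is 16:00 − 30 min = 15:30.

15:30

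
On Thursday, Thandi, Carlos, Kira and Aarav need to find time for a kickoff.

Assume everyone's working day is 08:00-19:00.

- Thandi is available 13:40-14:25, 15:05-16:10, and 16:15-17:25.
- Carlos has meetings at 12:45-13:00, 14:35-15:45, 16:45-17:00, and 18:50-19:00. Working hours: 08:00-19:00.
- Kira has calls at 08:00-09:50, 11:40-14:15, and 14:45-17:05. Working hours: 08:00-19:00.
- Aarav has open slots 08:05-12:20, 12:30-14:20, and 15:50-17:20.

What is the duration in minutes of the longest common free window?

Carlos free within 08:00–19:00: 08:00–12:45, 13:00–14:35, 15:45–16:45, 17:00–18:50.
Kira free within 08:00–19:00: 09:50–11:40, 14:15–14:45, 17:05–19:00.
Thandi ∩ Carlos: 13:40–14:25, 15:45–16:10, 16:15–16:45, 17:00–17:25.
Thandi ∩ Carlos ∩ Kira: 14:15–14:25, 17:05–17:25.
Thandi ∩ Carlos ∩ Kira ∩ Aarav: 14:15–14:20, 17:05–17:20.
Common window lengths: 5, 15 min; longest is 15.

15 minutes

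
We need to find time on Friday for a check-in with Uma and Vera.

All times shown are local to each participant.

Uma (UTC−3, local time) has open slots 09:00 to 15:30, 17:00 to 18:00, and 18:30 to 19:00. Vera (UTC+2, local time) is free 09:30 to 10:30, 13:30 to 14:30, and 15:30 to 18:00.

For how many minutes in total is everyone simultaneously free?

180 minutes

Uma → UTC: 12:00–18:30, 20:00–21:00, 21:30–22:00.
Vera → UTC: 07:30–08:30, 11:30–12:30, 13:30–16:00.
Uma ∩ Vera: 12:00–12:30, 13:30–16:00.
Total common minutes: 30 + 150 = 180.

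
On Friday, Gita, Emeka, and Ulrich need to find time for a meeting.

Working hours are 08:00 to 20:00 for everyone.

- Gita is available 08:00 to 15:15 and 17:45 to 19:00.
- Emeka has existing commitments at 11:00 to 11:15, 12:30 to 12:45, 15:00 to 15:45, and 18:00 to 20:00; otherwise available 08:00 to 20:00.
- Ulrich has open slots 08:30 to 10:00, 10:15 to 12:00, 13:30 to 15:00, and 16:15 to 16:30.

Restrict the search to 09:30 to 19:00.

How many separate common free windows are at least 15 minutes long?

Emeka free within 08:00–20:00: 08:00–11:00, 11:15–12:30, 12:45–15:00, 15:45–18:00.
Gita ∩ Emeka: 08:00–11:00, 11:15–12:30, 12:45–15:00, 17:45–18:00.
Gita ∩ Emeka ∩ Ulrich: 08:30–10:00, 10:15–11:00, 11:15–12:00, 13:30–15:00.
Restricted to 09:30–19:00: 09:30–10:00, 10:15–11:00, 11:15–12:00, 13:30–15:00.
Windows ≥ 15 min: 09:30–10:00, 10:15–11:00, 11:15–12:00, 13:30–15:00.
That's 4 windows.

4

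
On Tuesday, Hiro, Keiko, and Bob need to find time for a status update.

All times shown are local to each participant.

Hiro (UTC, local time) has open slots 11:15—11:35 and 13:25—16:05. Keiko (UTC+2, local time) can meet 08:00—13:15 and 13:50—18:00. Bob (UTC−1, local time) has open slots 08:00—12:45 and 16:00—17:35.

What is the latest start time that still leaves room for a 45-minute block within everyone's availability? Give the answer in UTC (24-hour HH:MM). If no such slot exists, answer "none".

none

Hiro → UTC: 11:15–11:35, 13:25–16:05.
Keiko → UTC: 06:00–11:15, 11:50–16:00.
Bob → UTC: 09:00–13:45, 17:00–18:35.
Hiro ∩ Keiko: 13:25–16:00.
Hiro ∩ Keiko ∩ Bob: 13:25–13:45.
Windows ≥ 45 min: (none).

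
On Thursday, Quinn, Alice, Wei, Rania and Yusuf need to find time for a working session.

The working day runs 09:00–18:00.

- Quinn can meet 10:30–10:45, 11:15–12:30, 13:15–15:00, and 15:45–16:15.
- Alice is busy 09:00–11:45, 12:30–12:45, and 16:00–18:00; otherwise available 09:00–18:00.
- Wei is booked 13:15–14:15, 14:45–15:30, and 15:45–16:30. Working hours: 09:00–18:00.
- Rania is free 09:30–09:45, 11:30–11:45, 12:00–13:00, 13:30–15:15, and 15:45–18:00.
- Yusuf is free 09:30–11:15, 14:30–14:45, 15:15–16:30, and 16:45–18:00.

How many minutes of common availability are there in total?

15 minutes

Alice free within 09:00–18:00: 11:45–12:30, 12:45–16:00.
Wei free within 09:00–18:00: 09:00–13:15, 14:15–14:45, 15:30–15:45, 16:30–18:00.
Quinn ∩ Alice: 11:45–12:30, 13:15–15:00, 15:45–16:00.
Quinn ∩ Alice ∩ Wei: 11:45–12:30, 14:15–14:45.
Quinn ∩ Alice ∩ Wei ∩ Rania: 12:00–12:30, 14:15–14:45.
Quinn ∩ Alice ∩ Wei ∩ Rania ∩ Yusuf: 14:30–14:45.
Total common minutes: 15.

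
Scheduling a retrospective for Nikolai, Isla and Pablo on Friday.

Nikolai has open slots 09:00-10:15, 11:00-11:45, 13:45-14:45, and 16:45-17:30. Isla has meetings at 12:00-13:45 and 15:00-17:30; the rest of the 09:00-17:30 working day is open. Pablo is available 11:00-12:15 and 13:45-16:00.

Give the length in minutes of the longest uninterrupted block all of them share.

Isla free within 09:00–17:30: 09:00–12:00, 13:45–15:00.
Nikolai ∩ Isla: 09:00–10:15, 11:00–11:45, 13:45–14:45.
Nikolai ∩ Isla ∩ Pablo: 11:00–11:45, 13:45–14:45.
Common window lengths: 45, 60 min; longest is 60.

60 minutes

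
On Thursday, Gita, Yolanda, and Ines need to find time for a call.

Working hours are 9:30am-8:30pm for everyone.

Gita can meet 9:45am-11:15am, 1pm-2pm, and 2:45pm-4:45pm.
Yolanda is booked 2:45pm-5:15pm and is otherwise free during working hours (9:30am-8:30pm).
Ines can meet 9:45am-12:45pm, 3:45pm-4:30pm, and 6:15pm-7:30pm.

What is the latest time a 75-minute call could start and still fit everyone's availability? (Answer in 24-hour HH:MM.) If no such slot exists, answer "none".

10:00

Yolanda free within 09:30–20:30: 09:30–14:45, 17:15–20:30.
Gita ∩ Yolanda: 09:45–11:15, 13:00–14:00.
Gita ∩ Yolanda ∩ Ines: 09:45–11:15.
Windows ≥ 75 min: 09:45–11:15.
Latest start in the last window 09:45–11:15 is 11:15 − 75 min = 10:00.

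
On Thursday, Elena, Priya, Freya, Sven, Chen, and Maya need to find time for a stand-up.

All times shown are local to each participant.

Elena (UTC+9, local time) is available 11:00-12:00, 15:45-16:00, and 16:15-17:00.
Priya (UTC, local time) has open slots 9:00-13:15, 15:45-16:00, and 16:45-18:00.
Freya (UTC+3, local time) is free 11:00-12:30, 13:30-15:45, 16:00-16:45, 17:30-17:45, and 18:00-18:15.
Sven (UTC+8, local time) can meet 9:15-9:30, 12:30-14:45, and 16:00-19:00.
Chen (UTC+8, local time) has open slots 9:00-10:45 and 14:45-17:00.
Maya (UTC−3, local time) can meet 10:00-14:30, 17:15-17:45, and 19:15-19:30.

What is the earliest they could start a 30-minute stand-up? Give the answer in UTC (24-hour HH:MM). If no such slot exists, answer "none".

none

Elena → UTC: 02:00–03:00, 06:45–07:00, 07:15–08:00.
Priya → UTC: 09:00–13:15, 15:45–16:00, 16:45–18:00.
Freya → UTC: 08:00–09:30, 10:30–12:45, 13:00–13:45, 14:30–14:45, 15:00–15:15.
Sven → UTC: 01:15–01:30, 04:30–06:45, 08:00–11:00.
Chen → UTC: 01:00–02:45, 06:45–09:00.
Maya → UTC: 13:00–17:30, 20:15–20:45, 22:15–22:30.
Elena ∩ Priya: (none).
Elena ∩ Priya ∩ Freya: (none).
Elena ∩ Priya ∩ Freya ∩ Sven: (none).
Elena ∩ Priya ∩ Freya ∩ Sven ∩ Chen: (none).
Elena ∩ Priya ∩ Freya ∩ Sven ∩ Chen ∩ Maya: (none).
Windows ≥ 30 min: (none).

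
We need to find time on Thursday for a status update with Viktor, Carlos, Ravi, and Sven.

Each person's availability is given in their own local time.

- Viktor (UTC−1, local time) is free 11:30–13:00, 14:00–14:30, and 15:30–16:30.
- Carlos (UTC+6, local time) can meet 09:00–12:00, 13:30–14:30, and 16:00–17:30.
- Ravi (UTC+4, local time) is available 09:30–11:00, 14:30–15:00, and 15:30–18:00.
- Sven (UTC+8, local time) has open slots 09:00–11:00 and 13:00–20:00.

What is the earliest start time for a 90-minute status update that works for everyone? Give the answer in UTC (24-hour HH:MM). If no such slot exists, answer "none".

Viktor → UTC: 12:30–14:00, 15:00–15:30, 16:30–17:30.
Carlos → UTC: 03:00–06:00, 07:30–08:30, 10:00–11:30.
Ravi → UTC: 05:30–07:00, 10:30–11:00, 11:30–14:00.
Sven → UTC: 01:00–03:00, 05:00–12:00.
Viktor ∩ Carlos: (none).
Viktor ∩ Carlos ∩ Ravi: (none).
Viktor ∩ Carlos ∩ Ravi ∩ Sven: (none).
Windows ≥ 90 min: (none).

none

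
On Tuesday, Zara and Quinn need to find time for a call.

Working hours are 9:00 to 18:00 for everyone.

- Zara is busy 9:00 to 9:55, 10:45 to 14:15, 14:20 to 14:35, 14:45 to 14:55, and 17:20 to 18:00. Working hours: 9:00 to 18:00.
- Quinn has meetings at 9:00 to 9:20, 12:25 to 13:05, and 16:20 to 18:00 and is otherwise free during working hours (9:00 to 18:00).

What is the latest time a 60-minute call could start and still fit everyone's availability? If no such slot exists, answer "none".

Zara free within 09:00–18:00: 09:55–10:45, 14:15–14:20, 14:35–14:45, 14:55–17:20.
Quinn free within 09:00–18:00: 09:20–12:25, 13:05–16:20.
Zara ∩ Quinn: 09:55–10:45, 14:15–14:20, 14:35–14:45, 14:55–16:20.
Windows ≥ 60 min: 14:55–16:20.
Latest start in the last window 14:55–16:20 is 16:20 − 60 min = 15:20.

15:20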